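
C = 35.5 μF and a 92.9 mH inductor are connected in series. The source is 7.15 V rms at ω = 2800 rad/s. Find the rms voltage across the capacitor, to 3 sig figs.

0.288 V

X_L = ωL = 260 Ω
X_C = 1/(ωC) = 10.1 Ω
Net reactance X = X_L − X_C = 250 Ω
Z = j250 Ω
|Z| = √(0² + 250²) = 250 Ω
I = V/|Z| = 28.6 mA
V_C = I·|Z_C| = 0.0286 × 10.1 = 0.288 V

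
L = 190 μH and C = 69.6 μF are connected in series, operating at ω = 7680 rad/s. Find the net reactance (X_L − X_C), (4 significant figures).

X_L = ωL = 1.459 Ω
X_C = 1/(ωC) = 1.871 Ω
X = 1.459 − 1.871 = -0.4116 Ω

-0.4116 Ω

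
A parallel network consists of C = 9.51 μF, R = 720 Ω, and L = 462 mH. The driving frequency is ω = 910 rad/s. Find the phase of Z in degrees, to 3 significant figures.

X_L = ωL = 420 Ω
X_C = 1/(ωC) = 116 Ω
Parallel: admittances add. Y = 1/R + 1/(jωL) + jωC
Y = (0.00139 + j0.00628) S
|Y| = 0.00643 S → |Z| = 1/|Y| = 156 Ω, ∠Z = −∠Y = -77.5°

-77.5°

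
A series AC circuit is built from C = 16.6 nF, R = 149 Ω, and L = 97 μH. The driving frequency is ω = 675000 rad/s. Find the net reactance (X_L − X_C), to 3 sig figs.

-23.8 Ω

X_L = ωL = 65.5 Ω
X_C = 1/(ωC) = 89.2 Ω
X = 65.5 − 89.2 = -23.8 Ω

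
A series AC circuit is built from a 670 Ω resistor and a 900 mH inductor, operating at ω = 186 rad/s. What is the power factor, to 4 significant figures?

0.9702

X_L = ωL = 167.4 Ω
Z = 670.0 + j167.4 Ω
|Z| = √(670.0² + 167.4²) = 690.6 Ω
∠Z = arctan(167.4/670.0) = 14.03°
cos φ = cos(14.03°) = 0.9702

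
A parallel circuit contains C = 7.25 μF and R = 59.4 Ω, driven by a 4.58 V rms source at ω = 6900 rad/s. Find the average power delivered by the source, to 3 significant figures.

353 mW

X_C = 1/(ωC) = 20.0 Ω
Parallel: admittances add. Y = 1/R + jωC
Y = (0.0168 + j0.0500) S
|Y| = 0.0528 S → |Z| = 1/|Y| = 18.9 Ω, ∠Z = −∠Y = -71.4°
I = V/|Z| = 242 mA
P = VI cos φ = 4.58 × 0.242 × cos(-71.4°) = 353 mW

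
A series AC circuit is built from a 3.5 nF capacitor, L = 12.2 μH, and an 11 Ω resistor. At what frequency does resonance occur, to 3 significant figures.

770 kHz

ω₀ = 1/√(LC) = 1/√(1.22e-05 × 3.5e-09) = 4.839e+06 rad/s
f₀ = ω₀/(2π) = 770 kHz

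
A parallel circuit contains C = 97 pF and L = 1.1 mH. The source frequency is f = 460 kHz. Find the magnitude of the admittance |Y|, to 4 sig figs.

34.18 μS

ω = 2πf = 2.89e+06 rad/s
X_L = ωL = 3179 Ω
X_C = 1/(ωC) = 3567 Ω
Parallel: admittances add. Y = 1/(jωL) + jωC
Y = (0 − j3.418e-05) S
|Y| = 3.418e-05 S → |Z| = 1/|Y| = 29260 Ω, ∠Z = −∠Y = 90.00°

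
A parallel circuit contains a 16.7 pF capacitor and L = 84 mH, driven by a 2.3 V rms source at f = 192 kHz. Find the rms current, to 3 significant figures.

ω = 2πf = 1.206e+06 rad/s
X_L = ωL = 101000 Ω
X_C = 1/(ωC) = 49600 Ω
Parallel: admittances add. Y = 1/(jωL) + jωC
Y = (0 + j1.03e-05) S
|Y| = 1.03e-05 S → |Z| = 1/|Y| = 97300 Ω, ∠Z = −∠Y = -90.0°
I = V/|Z| = 2.3/97300 = 23.6 μA

23.6 μA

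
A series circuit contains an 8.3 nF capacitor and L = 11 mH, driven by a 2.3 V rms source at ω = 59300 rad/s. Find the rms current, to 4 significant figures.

1.667 mA

X_L = ωL = 652.3 Ω
X_C = 1/(ωC) = 2032 Ω
Net reactance X = X_L − X_C = -1379 Ω
Z = − j1379 Ω
|Z| = √(0² + 1379²) = 1379 Ω
I = V/|Z| = 2.3/1379 = 1.667 mA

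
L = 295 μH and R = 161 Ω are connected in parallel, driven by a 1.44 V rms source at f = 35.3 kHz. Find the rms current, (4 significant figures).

ω = 2πf = 221800 rad/s
X_L = ωL = 65.43 Ω
Parallel: admittances add. Y = 1/R + 1/(jωL)
Y = (0.006211 − j0.01528) S
|Y| = 0.01650 S → |Z| = 1/|Y| = 60.62 Ω, ∠Z = −∠Y = 67.88°
I = V/|Z| = 1.44/60.62 = 23.76 mA

23.76 mA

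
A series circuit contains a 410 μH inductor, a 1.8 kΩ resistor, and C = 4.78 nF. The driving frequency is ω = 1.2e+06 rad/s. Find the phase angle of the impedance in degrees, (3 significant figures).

10.0°

X_L = ωL = 492 Ω
X_C = 1/(ωC) = 174 Ω
Net reactance X = X_L − X_C = 318 Ω
Z = 1800 + j318 Ω
|Z| = √(1800² + 318²) = 1830 Ω
∠Z = arctan(318/1800) = 10.0°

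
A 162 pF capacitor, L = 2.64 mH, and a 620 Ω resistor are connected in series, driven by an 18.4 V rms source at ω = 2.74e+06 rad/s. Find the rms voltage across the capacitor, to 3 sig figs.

X_L = ωL = 7230 Ω
X_C = 1/(ωC) = 2250 Ω
Net reactance X = X_L − X_C = 4980 Ω
Z = 620 + j4980 Ω
|Z| = √(620² + 4980²) = 5020 Ω
I = V/|Z| = 3.67 mA
V_C = I·|Z_C| = 0.00367 × 2250 = 8.26 V

8.26 V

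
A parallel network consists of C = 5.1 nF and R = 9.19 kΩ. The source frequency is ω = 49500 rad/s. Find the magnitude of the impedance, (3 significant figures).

X_C = 1/(ωC) = 3960 Ω
Parallel: admittances add. Y = 1/R + jωC
Y = (0.000109 + j0.000252) S
|Y| = 0.000275 S → |Z| = 1/|Y| = 3640 Ω, ∠Z = −∠Y = -66.7°

3640 Ω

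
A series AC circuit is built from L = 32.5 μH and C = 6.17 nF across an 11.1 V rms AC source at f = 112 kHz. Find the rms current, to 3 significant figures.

ω = 2πf = 703700 rad/s
X_L = ωL = 22.9 Ω
X_C = 1/(ωC) = 230 Ω
Net reactance X = X_L − X_C = -207 Ω
Z = − j207 Ω
|Z| = √(0² + 207²) = 207 Ω
I = V/|Z| = 11.1/207 = 53.5 mA

53.5 mA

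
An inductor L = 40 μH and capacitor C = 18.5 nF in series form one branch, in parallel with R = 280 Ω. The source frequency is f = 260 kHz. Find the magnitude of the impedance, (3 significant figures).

ω = 2πf = 1.634e+06 rad/s
X_L = ωL = 65.3 Ω
X_C = 1/(ωC) = 33.1 Ω
Branch 1: Z₁ = R = 280 Ω
Branch 2 (series LC): Z₂ = j(X_L − X_C) = j32.3 Ω
Parallel: Z = Z₁Z₂/(Z₁+Z₂), |Z| = 32.0 Ω, ∠Z = 83.4°

32.0 Ω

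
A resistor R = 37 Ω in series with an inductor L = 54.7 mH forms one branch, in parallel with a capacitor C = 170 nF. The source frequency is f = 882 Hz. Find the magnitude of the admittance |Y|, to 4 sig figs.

ω = 2πf = 5542 rad/s
X_L = ωL = 303.1 Ω
X_C = 1/(ωC) = 1061 Ω
Branch 1 (R+jX_L): Z₁ = 37.00 + j303.1 Ω, |Z₁| = 305.4 Ω
Branch 2 (−jX_C): Z₂ = −j1061 Ω
Parallel: Z = Z₁Z₂/(Z₁+Z₂), |Z| = 427.0 Ω, ∠Z = 80.25°
|Y| = 1/|Z| = 2.342 mS

2.342 mS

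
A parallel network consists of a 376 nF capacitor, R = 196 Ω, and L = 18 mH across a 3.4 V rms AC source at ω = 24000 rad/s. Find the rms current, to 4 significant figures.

28.66 mA

X_L = ωL = 432.0 Ω
X_C = 1/(ωC) = 110.8 Ω
Parallel: admittances add. Y = 1/R + 1/(jωL) + jωC
Y = (0.005102 + j0.006709) S
|Y| = 0.008429 S → |Z| = 1/|Y| = 118.6 Ω, ∠Z = −∠Y = -52.75°
I = V/|Z| = 3.4/118.6 = 28.66 mA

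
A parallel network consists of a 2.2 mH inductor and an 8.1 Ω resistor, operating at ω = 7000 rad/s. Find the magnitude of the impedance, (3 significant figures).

7.17 Ω

X_L = ωL = 15.4 Ω
Parallel: admittances add. Y = 1/R + 1/(jωL)
Y = (0.123 − j0.0649) S
|Y| = 0.139 S → |Z| = 1/|Y| = 7.17 Ω, ∠Z = −∠Y = 27.7°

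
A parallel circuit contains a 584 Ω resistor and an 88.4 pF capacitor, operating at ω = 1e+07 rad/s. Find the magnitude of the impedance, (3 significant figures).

519 Ω

X_C = 1/(ωC) = 1130 Ω
Parallel: admittances add. Y = 1/R + jωC
Y = (0.00171 + j0.000884) S
|Y| = 0.00193 S → |Z| = 1/|Y| = 519 Ω, ∠Z = −∠Y = -27.3°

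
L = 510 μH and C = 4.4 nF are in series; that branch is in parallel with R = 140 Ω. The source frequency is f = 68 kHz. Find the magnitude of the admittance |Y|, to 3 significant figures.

7.82 mS

ω = 2πf = 427300 rad/s
X_L = ωL = 218 Ω
X_C = 1/(ωC) = 532 Ω
Branch 1: Z₁ = R = 140 Ω
Branch 2 (series LC): Z₂ = j(X_L − X_C) = −j314 Ω
Parallel: Z = Z₁Z₂/(Z₁+Z₂), |Z| = 128 Ω, ∠Z = -24.0°
|Y| = 1/|Z| = 7.82 mS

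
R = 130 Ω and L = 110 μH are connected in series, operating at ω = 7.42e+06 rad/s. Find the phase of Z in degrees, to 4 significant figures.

80.95°

X_L = ωL = 816.2 Ω
Z = 130.0 + j816.2 Ω
|Z| = √(130.0² + 816.2²) = 826.5 Ω
∠Z = arctan(816.2/130.0) = 80.95°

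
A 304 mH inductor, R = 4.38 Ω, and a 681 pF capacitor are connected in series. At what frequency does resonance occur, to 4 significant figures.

11.06 kHz

ω₀ = 1/√(LC) = 1/√(0.304 × 6.81e-10) = 69500 rad/s
f₀ = ω₀/(2π) = 11.06 kHz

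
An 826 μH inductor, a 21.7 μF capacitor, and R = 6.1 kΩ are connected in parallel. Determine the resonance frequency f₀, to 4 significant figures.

1.189 kHz

ω₀ = 1/√(LC) = 1/√(0.000826 × 2.17e-05) = 7469 rad/s
f₀ = ω₀/(2π) = 1.189 kHz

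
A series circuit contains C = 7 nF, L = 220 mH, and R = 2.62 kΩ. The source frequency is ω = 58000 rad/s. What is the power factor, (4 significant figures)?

X_L = ωL = 12760 Ω
X_C = 1/(ωC) = 2463 Ω
Net reactance X = X_L − X_C = 10300 Ω
Z = 2620 + j10300 Ω
|Z| = √(2620² + 10300²) = 10630 Ω
∠Z = arctan(10300/2620) = 75.72°
cos φ = cos(75.72°) = 0.2466

0.2466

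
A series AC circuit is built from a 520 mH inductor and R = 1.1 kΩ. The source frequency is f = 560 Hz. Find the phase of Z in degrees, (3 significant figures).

ω = 2πf = 3519 rad/s
X_L = ωL = 1830 Ω
Z = 1100 + j1830 Ω
|Z| = √(1100² + 1830²) = 2130 Ω
∠Z = arctan(1830/1100) = 59.0°

59.0°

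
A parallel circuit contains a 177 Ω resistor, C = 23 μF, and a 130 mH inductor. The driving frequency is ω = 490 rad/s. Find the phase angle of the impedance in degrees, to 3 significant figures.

38.1°

X_L = ωL = 63.7 Ω
X_C = 1/(ωC) = 88.7 Ω
Parallel: admittances add. Y = 1/R + 1/(jωL) + jωC
Y = (0.00565 − j0.00443) S
|Y| = 0.00718 S → |Z| = 1/|Y| = 139 Ω, ∠Z = −∠Y = 38.1°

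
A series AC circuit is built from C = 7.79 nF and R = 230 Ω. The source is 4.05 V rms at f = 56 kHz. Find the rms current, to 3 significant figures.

ω = 2πf = 351900 rad/s
X_C = 1/(ωC) = 365 Ω
Z = 230 − j365 Ω
|Z| = √(230² + 365²) = 431 Ω
I = V/|Z| = 4.05/431 = 9.39 mA

9.39 mA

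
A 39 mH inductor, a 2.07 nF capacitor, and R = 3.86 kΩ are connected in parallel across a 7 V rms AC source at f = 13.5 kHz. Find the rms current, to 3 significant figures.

2.02 mA

ω = 2πf = 84820 rad/s
X_L = ωL = 3310 Ω
X_C = 1/(ωC) = 5700 Ω
Parallel: admittances add. Y = 1/R + 1/(jωL) + jωC
Y = (0.000259 − j0.000127) S
|Y| = 0.000288 S → |Z| = 1/|Y| = 3470 Ω, ∠Z = −∠Y = 26.1°
I = V/|Z| = 7/3470 = 2.02 mA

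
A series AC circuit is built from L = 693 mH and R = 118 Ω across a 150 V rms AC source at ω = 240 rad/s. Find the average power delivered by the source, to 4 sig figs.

X_L = ωL = 166.3 Ω
Z = 118.0 + j166.3 Ω
|Z| = √(118.0² + 166.3²) = 203.9 Ω
∠Z = arctan(166.3/118.0) = 54.65°
I = V/|Z| = 735.6 mA
P = VI cos φ = 150 × 0.7356 × cos(54.65°) = 63.84 W

63.84 W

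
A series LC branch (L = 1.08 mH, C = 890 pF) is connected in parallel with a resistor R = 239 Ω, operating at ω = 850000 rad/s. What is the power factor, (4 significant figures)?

0.8606

X_L = ωL = 918.0 Ω
X_C = 1/(ωC) = 1322 Ω
Branch 1: Z₁ = R = 239.0 Ω
Branch 2 (series LC): Z₂ = j(X_L − X_C) = −j403.9 Ω
Parallel: Z = Z₁Z₂/(Z₁+Z₂), |Z| = 205.7 Ω, ∠Z = -30.62°
cos φ = cos(-30.62°) = 0.8606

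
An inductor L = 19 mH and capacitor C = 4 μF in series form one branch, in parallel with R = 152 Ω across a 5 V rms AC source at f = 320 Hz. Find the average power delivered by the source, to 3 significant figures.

ω = 2πf = 2011 rad/s
X_L = ωL = 38.2 Ω
X_C = 1/(ωC) = 124 Ω
Branch 1: Z₁ = R = 152 Ω
Branch 2 (series LC): Z₂ = j(X_L − X_C) = −j86.1 Ω
Parallel: Z = Z₁Z₂/(Z₁+Z₂), |Z| = 74.9 Ω, ∠Z = -60.5°
I = V/|Z| = 66.7 mA
P = VI cos φ = 5 × 0.0667 × cos(-60.5°) = 164 mW

164 mW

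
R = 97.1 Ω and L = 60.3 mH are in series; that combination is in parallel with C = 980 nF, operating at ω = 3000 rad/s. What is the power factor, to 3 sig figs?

0.863

X_L = ωL = 181 Ω
X_C = 1/(ωC) = 340 Ω
Branch 1 (R+jX_L): Z₁ = 97.1 + j181 Ω, |Z₁| = 205 Ω
Branch 2 (−jX_C): Z₂ = −j340 Ω
Parallel: Z = Z₁Z₂/(Z₁+Z₂), |Z| = 374 Ω, ∠Z = 30.4°
cos φ = cos(30.4°) = 0.863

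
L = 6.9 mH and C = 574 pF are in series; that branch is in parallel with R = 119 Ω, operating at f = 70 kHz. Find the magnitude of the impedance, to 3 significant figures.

ω = 2πf = 439800 rad/s
X_L = ωL = 3030 Ω
X_C = 1/(ωC) = 3960 Ω
Branch 1: Z₁ = R = 119 Ω
Branch 2 (series LC): Z₂ = j(X_L − X_C) = −j926 Ω
Parallel: Z = Z₁Z₂/(Z₁+Z₂), |Z| = 118 Ω, ∠Z = -7.32°

118 Ω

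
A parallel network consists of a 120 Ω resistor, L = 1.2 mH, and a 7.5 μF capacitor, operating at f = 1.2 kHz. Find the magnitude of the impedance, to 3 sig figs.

18.3 Ω

ω = 2πf = 7540 rad/s
X_L = ωL = 9.05 Ω
X_C = 1/(ωC) = 17.7 Ω
Parallel: admittances add. Y = 1/R + 1/(jωL) + jωC
Y = (0.00833 − j0.0540) S
|Y| = 0.0546 S → |Z| = 1/|Y| = 18.3 Ω, ∠Z = −∠Y = 81.2°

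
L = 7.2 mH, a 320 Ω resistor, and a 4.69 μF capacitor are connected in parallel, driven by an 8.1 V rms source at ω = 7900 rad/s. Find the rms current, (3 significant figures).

160 mA

X_L = ωL = 56.9 Ω
X_C = 1/(ωC) = 27.0 Ω
Parallel: admittances add. Y = 1/R + 1/(jωL) + jωC
Y = (0.00313 + j0.0195) S
|Y| = 0.0197 S → |Z| = 1/|Y| = 50.7 Ω, ∠Z = −∠Y = -80.9°
I = V/|Z| = 8.1/50.7 = 160 mA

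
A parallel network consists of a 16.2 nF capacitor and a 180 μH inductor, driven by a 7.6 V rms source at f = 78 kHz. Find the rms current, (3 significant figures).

25.8 mA

ω = 2πf = 490100 rad/s
X_L = ωL = 88.2 Ω
X_C = 1/(ωC) = 126 Ω
Parallel: admittances add. Y = 1/(jωL) + jωC
Y = (0 − j0.00340) S
|Y| = 0.00340 S → |Z| = 1/|Y| = 294 Ω, ∠Z = −∠Y = 90.0°
I = V/|Z| = 7.6/294 = 25.8 mA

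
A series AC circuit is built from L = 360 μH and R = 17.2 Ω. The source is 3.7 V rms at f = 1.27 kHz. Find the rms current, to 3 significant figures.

ω = 2πf = 7980 rad/s
X_L = ωL = 2.87 Ω
Z = 17.2 + j2.87 Ω
|Z| = √(17.2² + 2.87²) = 17.4 Ω
I = V/|Z| = 3.7/17.4 = 212 mA

212 mA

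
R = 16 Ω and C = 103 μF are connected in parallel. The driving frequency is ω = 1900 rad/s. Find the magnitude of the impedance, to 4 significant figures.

X_C = 1/(ωC) = 5.110 Ω
Parallel: admittances add. Y = 1/R + jωC
Y = (0.06250 + j0.1957) S
|Y| = 0.2054 S → |Z| = 1/|Y| = 4.868 Ω, ∠Z = −∠Y = -72.29°

4.868 Ω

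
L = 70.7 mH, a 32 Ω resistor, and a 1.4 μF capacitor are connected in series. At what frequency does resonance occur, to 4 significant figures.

ω₀ = 1/√(LC) = 1/√(0.0707 × 1.4e-06) = 3179 rad/s
f₀ = ω₀/(2π) = 505.9 Hz

505.9 Hz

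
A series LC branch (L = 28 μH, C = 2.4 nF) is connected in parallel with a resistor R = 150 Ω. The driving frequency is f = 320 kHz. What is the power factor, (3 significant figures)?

ω = 2πf = 2.011e+06 rad/s
X_L = ωL = 56.3 Ω
X_C = 1/(ωC) = 207 Ω
Branch 1: Z₁ = R = 150 Ω
Branch 2 (series LC): Z₂ = j(X_L − X_C) = −j151 Ω
Parallel: Z = Z₁Z₂/(Z₁+Z₂), |Z| = 106 Ω, ∠Z = -44.8°
cos φ = cos(-44.8°) = 0.709

0.709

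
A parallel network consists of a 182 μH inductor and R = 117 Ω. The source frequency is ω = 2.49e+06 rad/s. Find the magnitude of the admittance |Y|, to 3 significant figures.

8.83 mS

X_L = ωL = 453 Ω
Parallel: admittances add. Y = 1/R + 1/(jωL)
Y = (0.00855 − j0.00221) S
|Y| = 0.00883 S → |Z| = 1/|Y| = 113 Ω, ∠Z = −∠Y = 14.5°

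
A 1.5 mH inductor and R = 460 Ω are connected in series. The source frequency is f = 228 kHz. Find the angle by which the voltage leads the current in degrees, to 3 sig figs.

ω = 2πf = 1.433e+06 rad/s
X_L = ωL = 2150 Ω
Z = 460 + j2150 Ω
|Z| = √(460² + 2150²) = 2200 Ω
∠Z = arctan(2150/460) = 77.9°

77.9°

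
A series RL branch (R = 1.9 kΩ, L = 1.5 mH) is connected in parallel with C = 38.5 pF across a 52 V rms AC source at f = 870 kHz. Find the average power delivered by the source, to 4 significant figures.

72.52 mW

ω = 2πf = 5.466e+06 rad/s
X_L = ωL = 8200 Ω
X_C = 1/(ωC) = 4752 Ω
Branch 1 (R+jX_L): Z₁ = 1900 + j8200 Ω, |Z₁| = 8417 Ω
Branch 2 (−jX_C): Z₂ = −j4752 Ω
Parallel: Z = Z₁Z₂/(Z₁+Z₂), |Z| = 10160 Ω, ∠Z = -74.19°
I = V/|Z| = 5.119 mA
P = VI cos φ = 52 × 0.005119 × cos(-74.19°) = 72.52 mW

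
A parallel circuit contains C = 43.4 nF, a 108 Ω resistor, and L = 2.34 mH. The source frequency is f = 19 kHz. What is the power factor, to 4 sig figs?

0.9854

ω = 2πf = 119400 rad/s
X_L = ωL = 279.4 Ω
X_C = 1/(ωC) = 193.0 Ω
Parallel: admittances add. Y = 1/R + 1/(jωL) + jωC
Y = (0.009259 + j0.001601) S
|Y| = 0.009397 S → |Z| = 1/|Y| = 106.4 Ω, ∠Z = −∠Y = -9.812°
cos φ = cos(-9.812°) = 0.9854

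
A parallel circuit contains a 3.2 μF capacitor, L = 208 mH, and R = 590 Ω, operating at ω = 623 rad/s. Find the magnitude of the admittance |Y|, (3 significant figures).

5.97 mS

X_L = ωL = 130 Ω
X_C = 1/(ωC) = 502 Ω
Parallel: admittances add. Y = 1/R + 1/(jωL) + jωC
Y = (0.00169 − j0.00572) S
|Y| = 0.00597 S → |Z| = 1/|Y| = 168 Ω, ∠Z = −∠Y = 73.5°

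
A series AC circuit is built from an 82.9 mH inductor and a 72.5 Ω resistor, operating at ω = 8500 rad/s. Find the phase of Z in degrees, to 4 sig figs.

X_L = ωL = 704.6 Ω
Z = 72.50 + j704.6 Ω
|Z| = √(72.50² + 704.6²) = 708.4 Ω
∠Z = arctan(704.6/72.50) = 84.13°

84.13°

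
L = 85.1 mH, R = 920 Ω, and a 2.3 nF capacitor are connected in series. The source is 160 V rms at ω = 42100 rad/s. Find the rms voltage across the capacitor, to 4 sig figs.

242.7 V

X_L = ωL = 3583 Ω
X_C = 1/(ωC) = 10330 Ω
Net reactance X = X_L − X_C = -6745 Ω
Z = 920.0 − j6745 Ω
|Z| = √(920.0² + 6745²) = 6807 Ω
I = V/|Z| = 23.50 mA
V_C = I·|Z_C| = 0.02350 × 10330 = 242.7 V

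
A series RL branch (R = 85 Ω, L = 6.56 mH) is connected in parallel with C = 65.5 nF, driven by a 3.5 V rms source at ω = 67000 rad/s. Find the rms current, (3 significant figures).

X_L = ωL = 440 Ω
X_C = 1/(ωC) = 228 Ω
Branch 1 (R+jX_L): Z₁ = 85.0 + j440 Ω, |Z₁| = 448 Ω
Branch 2 (−jX_C): Z₂ = −j228 Ω
Parallel: Z = Z₁Z₂/(Z₁+Z₂), |Z| = 447 Ω, ∠Z = -79.1°
I = V/|Z| = 3.5/447 = 7.83 mA

7.83 mA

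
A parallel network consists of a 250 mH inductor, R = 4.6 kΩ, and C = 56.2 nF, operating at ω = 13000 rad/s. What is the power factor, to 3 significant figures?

X_L = ωL = 3250 Ω
X_C = 1/(ωC) = 1370 Ω
Parallel: admittances add. Y = 1/R + 1/(jωL) + jωC
Y = (0.000217 + j0.000423) S
|Y| = 0.000476 S → |Z| = 1/|Y| = 2100 Ω, ∠Z = −∠Y = -62.8°
cos φ = cos(-62.8°) = 0.457

0.457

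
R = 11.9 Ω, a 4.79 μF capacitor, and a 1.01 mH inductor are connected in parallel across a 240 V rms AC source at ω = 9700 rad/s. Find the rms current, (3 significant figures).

24.2 A

X_L = ωL = 9.80 Ω
X_C = 1/(ωC) = 21.5 Ω
Parallel: admittances add. Y = 1/R + 1/(jωL) + jωC
Y = (0.0840 − j0.0556) S
|Y| = 0.101 S → |Z| = 1/|Y| = 9.92 Ω, ∠Z = −∠Y = 33.5°
I = V/|Z| = 240/9.92 = 24.2 A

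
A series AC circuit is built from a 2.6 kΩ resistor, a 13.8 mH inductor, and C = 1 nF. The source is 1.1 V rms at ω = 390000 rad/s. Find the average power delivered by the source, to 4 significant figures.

214.0 μW

X_L = ωL = 5382 Ω
X_C = 1/(ωC) = 2564 Ω
Net reactance X = X_L − X_C = 2818 Ω
Z = 2600 + j2818 Ω
|Z| = √(2600² + 2818²) = 3834 Ω
∠Z = arctan(2818/2600) = 47.30°
I = V/|Z| = 286.9 μA
P = VI cos φ = 1.1 × 0.0002869 × cos(47.30°) = 214.0 μW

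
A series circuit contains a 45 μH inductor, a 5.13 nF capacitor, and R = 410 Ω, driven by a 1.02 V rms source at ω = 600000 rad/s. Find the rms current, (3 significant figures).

2.01 mA

X_L = ωL = 27.0 Ω
X_C = 1/(ωC) = 325 Ω
Net reactance X = X_L − X_C = -298 Ω
Z = 410 − j298 Ω
|Z| = √(410² + 298²) = 507 Ω
I = V/|Z| = 1.02/507 = 2.01 mA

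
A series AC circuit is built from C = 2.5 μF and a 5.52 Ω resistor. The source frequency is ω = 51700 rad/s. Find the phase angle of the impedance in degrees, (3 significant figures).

-54.5°

X_C = 1/(ωC) = 7.74 Ω
Z = 5.52 − j7.74 Ω
|Z| = √(5.52² + 7.74²) = 9.50 Ω
∠Z = arctan(-7.74/5.52) = -54.5°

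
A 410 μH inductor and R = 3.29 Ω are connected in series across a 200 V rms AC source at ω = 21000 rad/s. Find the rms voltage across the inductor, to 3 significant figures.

187 V

X_L = ωL = 8.61 Ω
Z = 3.29 + j8.61 Ω
|Z| = √(3.29² + 8.61²) = 9.22 Ω
I = V/|Z| = 21.7 A
V_L = I·|Z_L| = 21.7 × 8.61 = 187 V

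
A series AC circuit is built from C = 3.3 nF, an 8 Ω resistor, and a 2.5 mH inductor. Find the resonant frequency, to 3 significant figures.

55.4 kHz

ω₀ = 1/√(LC) = 1/√(0.0025 × 3.3e-09) = 348200 rad/s
f₀ = ω₀/(2π) = 55.4 kHz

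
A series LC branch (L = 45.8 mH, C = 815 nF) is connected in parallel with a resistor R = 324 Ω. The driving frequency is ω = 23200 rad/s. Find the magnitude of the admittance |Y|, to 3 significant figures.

X_L = ωL = 1060 Ω
X_C = 1/(ωC) = 52.9 Ω
Branch 1: Z₁ = R = 324 Ω
Branch 2 (series LC): Z₂ = j(X_L − X_C) = j1010 Ω
Parallel: Z = Z₁Z₂/(Z₁+Z₂), |Z| = 309 Ω, ∠Z = 17.8°
|Y| = 1/|Z| = 3.24 mS

3.24 mS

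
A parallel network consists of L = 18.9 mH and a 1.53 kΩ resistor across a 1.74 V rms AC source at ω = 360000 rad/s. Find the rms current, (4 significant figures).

1.166 mA

X_L = ωL = 6804 Ω
Parallel: admittances add. Y = 1/R + 1/(jωL)
Y = (0.0006536 − j0.0001470) S
|Y| = 0.0006699 S → |Z| = 1/|Y| = 1493 Ω, ∠Z = −∠Y = 12.67°
I = V/|Z| = 1.74/1493 = 1.166 mA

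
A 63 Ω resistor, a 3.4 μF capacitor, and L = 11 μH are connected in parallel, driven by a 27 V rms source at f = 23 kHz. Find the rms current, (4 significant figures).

ω = 2πf = 144500 rad/s
X_L = ωL = 1.590 Ω
X_C = 1/(ωC) = 2.035 Ω
Parallel: admittances add. Y = 1/R + 1/(jωL) + jωC
Y = (0.01587 − j0.1377) S
|Y| = 0.1386 S → |Z| = 1/|Y| = 7.213 Ω, ∠Z = −∠Y = 83.43°
I = V/|Z| = 27/7.213 = 3.743 A

3.743 A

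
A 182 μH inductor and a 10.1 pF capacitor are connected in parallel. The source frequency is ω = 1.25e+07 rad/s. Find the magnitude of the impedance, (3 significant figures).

X_L = ωL = 2280 Ω
X_C = 1/(ωC) = 7920 Ω
Parallel: admittances add. Y = 1/(jωL) + jωC
Y = (0 − j0.000313) S
|Y| = 0.000313 S → |Z| = 1/|Y| = 3190 Ω, ∠Z = −∠Y = 90.0°

3190 Ω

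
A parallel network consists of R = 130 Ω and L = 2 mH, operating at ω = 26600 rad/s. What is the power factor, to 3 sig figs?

X_L = ωL = 53.2 Ω
Parallel: admittances add. Y = 1/R + 1/(jωL)
Y = (0.00769 − j0.0188) S
|Y| = 0.0203 S → |Z| = 1/|Y| = 49.2 Ω, ∠Z = −∠Y = 67.7°
cos φ = cos(67.7°) = 0.379

0.379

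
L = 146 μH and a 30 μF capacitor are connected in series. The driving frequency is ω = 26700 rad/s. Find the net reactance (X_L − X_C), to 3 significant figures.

X_L = ωL = 3.90 Ω
X_C = 1/(ωC) = 1.25 Ω
X = 3.90 − 1.25 = 2.65 Ω

2.65 Ω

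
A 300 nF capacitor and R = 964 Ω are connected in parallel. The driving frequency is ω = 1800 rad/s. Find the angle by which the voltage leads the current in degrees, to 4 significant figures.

X_C = 1/(ωC) = 1852 Ω
Parallel: admittances add. Y = 1/R + jωC
Y = (0.001037 + j0.0005400) S
|Y| = 0.001169 S → |Z| = 1/|Y| = 855.1 Ω, ∠Z = −∠Y = -27.50°

-27.50°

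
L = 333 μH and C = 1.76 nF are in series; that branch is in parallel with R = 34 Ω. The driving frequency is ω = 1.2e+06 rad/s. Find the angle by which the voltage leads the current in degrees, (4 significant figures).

-24.71°

X_L = ωL = 399.6 Ω
X_C = 1/(ωC) = 473.5 Ω
Branch 1: Z₁ = R = 34.00 Ω
Branch 2 (series LC): Z₂ = j(X_L − X_C) = −j73.88 Ω
Parallel: Z = Z₁Z₂/(Z₁+Z₂), |Z| = 30.89 Ω, ∠Z = -24.71°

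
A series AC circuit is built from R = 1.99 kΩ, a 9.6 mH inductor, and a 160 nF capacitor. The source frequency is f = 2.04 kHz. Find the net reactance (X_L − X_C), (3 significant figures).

-365 Ω

ω = 2πf = 12820 rad/s
X_L = ωL = 123 Ω
X_C = 1/(ωC) = 488 Ω
X = 123 − 488 = -365 Ω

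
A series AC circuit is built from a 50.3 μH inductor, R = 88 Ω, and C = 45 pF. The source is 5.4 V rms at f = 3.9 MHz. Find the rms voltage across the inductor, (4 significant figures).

ω = 2πf = 2.45e+07 rad/s
X_L = ωL = 1233 Ω
X_C = 1/(ωC) = 906.9 Ω
Net reactance X = X_L − X_C = 325.7 Ω
Z = 88.00 + j325.7 Ω
|Z| = √(88.00² + 325.7²) = 337.4 Ω
I = V/|Z| = 16.01 mA
V_L = I·|Z_L| = 0.01601 × 1233 = 19.73 V

19.73 V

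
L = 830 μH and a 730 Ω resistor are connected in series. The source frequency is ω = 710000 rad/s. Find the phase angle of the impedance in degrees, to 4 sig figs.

X_L = ωL = 589.3 Ω
Z = 730.0 + j589.3 Ω
|Z| = √(730.0² + 589.3²) = 938.2 Ω
∠Z = arctan(589.3/730.0) = 38.91°

38.91°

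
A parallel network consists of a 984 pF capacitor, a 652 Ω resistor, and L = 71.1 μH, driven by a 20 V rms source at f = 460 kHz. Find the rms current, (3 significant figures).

50.8 mA

ω = 2πf = 2.89e+06 rad/s
X_L = ωL = 205 Ω
X_C = 1/(ωC) = 352 Ω
Parallel: admittances add. Y = 1/R + 1/(jωL) + jωC
Y = (0.00153 − j0.00202) S
|Y| = 0.00254 S → |Z| = 1/|Y| = 394 Ω, ∠Z = −∠Y = 52.8°
I = V/|Z| = 20/394 = 50.8 mA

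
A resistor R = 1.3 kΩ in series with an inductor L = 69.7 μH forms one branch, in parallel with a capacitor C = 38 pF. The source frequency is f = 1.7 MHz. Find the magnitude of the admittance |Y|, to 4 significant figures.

ω = 2πf = 1.068e+07 rad/s
X_L = ωL = 744.5 Ω
X_C = 1/(ωC) = 2464 Ω
Branch 1 (R+jX_L): Z₁ = 1300 + j744.5 Ω, |Z₁| = 1498 Ω
Branch 2 (−jX_C): Z₂ = −j2464 Ω
Parallel: Z = Z₁Z₂/(Z₁+Z₂), |Z| = 1712 Ω, ∠Z = -7.296°
|Y| = 1/|Z| = 584.0 μS

584.0 μS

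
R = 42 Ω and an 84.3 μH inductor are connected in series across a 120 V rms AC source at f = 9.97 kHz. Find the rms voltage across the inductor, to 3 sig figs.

15.0 V

ω = 2πf = 62640 rad/s
X_L = ωL = 5.28 Ω
Z = 42.0 + j5.28 Ω
|Z| = √(42.0² + 5.28²) = 42.3 Ω
I = V/|Z| = 2.83 A
V_L = I·|Z_L| = 2.83 × 5.28 = 15.0 V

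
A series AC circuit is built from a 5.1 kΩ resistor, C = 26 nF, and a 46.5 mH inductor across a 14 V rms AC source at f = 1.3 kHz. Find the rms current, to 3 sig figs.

ω = 2πf = 8168 rad/s
X_L = ωL = 380 Ω
X_C = 1/(ωC) = 4710 Ω
Net reactance X = X_L − X_C = -4330 Ω
Z = 5100 − j4330 Ω
|Z| = √(5100² + 4330²) = 6690 Ω
I = V/|Z| = 14/6690 = 2.09 mA

2.09 mA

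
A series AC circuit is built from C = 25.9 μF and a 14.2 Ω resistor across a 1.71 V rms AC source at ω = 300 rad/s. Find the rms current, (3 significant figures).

13.2 mA

X_C = 1/(ωC) = 129 Ω
Z = 14.2 − j129 Ω
|Z| = √(14.2² + 129²) = 129 Ω
I = V/|Z| = 1.71/129 = 13.2 mA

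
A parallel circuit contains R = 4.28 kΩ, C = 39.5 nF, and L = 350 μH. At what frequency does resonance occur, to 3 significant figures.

42.8 kHz

ω₀ = 1/√(LC) = 1/√(0.00035 × 3.95e-08) = 268900 rad/s
f₀ = ω₀/(2π) = 42.8 kHz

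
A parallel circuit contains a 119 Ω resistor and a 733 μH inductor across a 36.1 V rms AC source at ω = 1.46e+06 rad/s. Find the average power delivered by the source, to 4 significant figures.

10.95 W

X_L = ωL = 1070 Ω
Parallel: admittances add. Y = 1/R + 1/(jωL)
Y = (0.008403 − j0.0009344) S
|Y| = 0.008455 S → |Z| = 1/|Y| = 118.3 Ω, ∠Z = −∠Y = 6.345°
I = V/|Z| = 305.2 mA
P = VI cos φ = 36.1 × 0.3052 × cos(6.345°) = 10.95 W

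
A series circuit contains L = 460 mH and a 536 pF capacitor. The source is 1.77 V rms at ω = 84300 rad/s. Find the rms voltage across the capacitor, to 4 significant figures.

2.353 V

X_L = ωL = 38780 Ω
X_C = 1/(ωC) = 22130 Ω
Net reactance X = X_L − X_C = 16650 Ω
Z = j16650 Ω
|Z| = √(0² + 16650²) = 16650 Ω
I = V/|Z| = 106.3 μA
V_C = I·|Z_C| = 0.0001063 × 22130 = 2.353 V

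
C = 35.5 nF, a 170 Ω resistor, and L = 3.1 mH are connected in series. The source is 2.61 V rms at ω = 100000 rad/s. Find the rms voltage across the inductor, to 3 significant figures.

X_L = ωL = 310 Ω
X_C = 1/(ωC) = 282 Ω
Net reactance X = X_L − X_C = 28.3 Ω
Z = 170 + j28.3 Ω
|Z| = √(170² + 28.3²) = 172 Ω
I = V/|Z| = 15.1 mA
V_L = I·|Z_L| = 0.0151 × 310 = 4.69 V

4.69 V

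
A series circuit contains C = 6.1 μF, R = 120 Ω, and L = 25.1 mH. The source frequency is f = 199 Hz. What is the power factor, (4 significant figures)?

ω = 2πf = 1250 rad/s
X_L = ωL = 31.38 Ω
X_C = 1/(ωC) = 131.1 Ω
Net reactance X = X_L − X_C = -99.73 Ω
Z = 120.0 − j99.73 Ω
|Z| = √(120.0² + 99.73²) = 156.0 Ω
∠Z = arctan(-99.73/120.0) = -39.73°
cos φ = cos(-39.73°) = 0.7691

0.7691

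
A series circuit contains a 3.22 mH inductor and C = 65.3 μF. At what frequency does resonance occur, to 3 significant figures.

ω₀ = 1/√(LC) = 1/√(0.00322 × 6.53e-05) = 2181 rad/s
f₀ = ω₀/(2π) = 347 Hz

347 Hz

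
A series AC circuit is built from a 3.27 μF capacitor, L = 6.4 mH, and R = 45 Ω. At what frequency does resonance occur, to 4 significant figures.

1.100 kHz

ω₀ = 1/√(LC) = 1/√(0.0064 × 3.27e-06) = 6913 rad/s
f₀ = ω₀/(2π) = 1.100 kHz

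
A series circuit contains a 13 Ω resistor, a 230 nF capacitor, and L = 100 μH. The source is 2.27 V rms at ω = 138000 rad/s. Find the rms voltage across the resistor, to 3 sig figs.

X_L = ωL = 13.8 Ω
X_C = 1/(ωC) = 31.5 Ω
Net reactance X = X_L − X_C = -17.7 Ω
Z = 13.0 − j17.7 Ω
|Z| = √(13.0² + 17.7²) = 22.0 Ω
I = V/|Z| = 103 mA
V_R = I·|Z_R| = 0.103 × 13.0 = 1.34 V

1.34 V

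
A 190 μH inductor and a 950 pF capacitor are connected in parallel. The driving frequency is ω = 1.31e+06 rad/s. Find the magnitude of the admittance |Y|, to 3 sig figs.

2.77 mS

X_L = ωL = 249 Ω
X_C = 1/(ωC) = 804 Ω
Parallel: admittances add. Y = 1/(jωL) + jωC
Y = (0 − j0.00277) S
|Y| = 0.00277 S → |Z| = 1/|Y| = 361 Ω, ∠Z = −∠Y = 90.0°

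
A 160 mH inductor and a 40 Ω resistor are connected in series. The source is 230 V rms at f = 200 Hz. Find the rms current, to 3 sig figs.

ω = 2πf = 1257 rad/s
X_L = ωL = 201 Ω
Z = 40.0 + j201 Ω
|Z| = √(40.0² + 201²) = 205 Ω
I = V/|Z| = 230/205 = 1.12 A

1.12 A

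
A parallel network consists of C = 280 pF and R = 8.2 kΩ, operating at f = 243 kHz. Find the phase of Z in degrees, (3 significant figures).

ω = 2πf = 1.527e+06 rad/s
X_C = 1/(ωC) = 2340 Ω
Parallel: admittances add. Y = 1/R + jωC
Y = (0.000122 + j0.000428) S
|Y| = 0.000445 S → |Z| = 1/|Y| = 2250 Ω, ∠Z = −∠Y = -74.1°

-74.1°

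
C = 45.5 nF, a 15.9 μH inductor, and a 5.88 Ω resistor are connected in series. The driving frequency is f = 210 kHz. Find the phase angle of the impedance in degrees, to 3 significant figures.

ω = 2πf = 1.319e+06 rad/s
X_L = ωL = 21.0 Ω
X_C = 1/(ωC) = 16.7 Ω
Net reactance X = X_L − X_C = 4.32 Ω
Z = 5.88 + j4.32 Ω
|Z| = √(5.88² + 4.32²) = 7.30 Ω
∠Z = arctan(4.32/5.88) = 36.3°

36.3°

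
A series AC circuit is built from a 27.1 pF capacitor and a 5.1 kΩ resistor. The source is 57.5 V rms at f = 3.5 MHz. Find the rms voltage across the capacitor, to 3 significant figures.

ω = 2πf = 2.199e+07 rad/s
X_C = 1/(ωC) = 1680 Ω
Z = 5100 − j1680 Ω
|Z| = √(5100² + 1680²) = 5370 Ω
I = V/|Z| = 10.7 mA
V_C = I·|Z_C| = 0.0107 × 1680 = 18.0 V

18.0 V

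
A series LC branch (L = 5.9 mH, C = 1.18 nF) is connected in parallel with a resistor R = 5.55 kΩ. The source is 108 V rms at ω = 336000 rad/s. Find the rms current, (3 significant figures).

X_L = ωL = 1980 Ω
X_C = 1/(ωC) = 2520 Ω
Branch 1: Z₁ = R = 5550 Ω
Branch 2 (series LC): Z₂ = j(X_L − X_C) = −j540 Ω
Parallel: Z = Z₁Z₂/(Z₁+Z₂), |Z| = 537 Ω, ∠Z = -84.4°
I = V/|Z| = 108/537 = 201 mA

201 mA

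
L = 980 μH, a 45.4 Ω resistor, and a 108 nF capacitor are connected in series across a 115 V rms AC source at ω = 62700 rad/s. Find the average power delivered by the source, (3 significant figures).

X_L = ωL = 61.4 Ω
X_C = 1/(ωC) = 148 Ω
Net reactance X = X_L − X_C = -86.2 Ω
Z = 45.4 − j86.2 Ω
|Z| = √(45.4² + 86.2²) = 97.5 Ω
∠Z = arctan(-86.2/45.4) = -62.2°
I = V/|Z| = 1.18 A
P = VI cos φ = 115 × 1.18 × cos(-62.2°) = 63.2 W

63.2 W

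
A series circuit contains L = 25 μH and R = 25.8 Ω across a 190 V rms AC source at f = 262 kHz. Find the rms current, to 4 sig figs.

ω = 2πf = 1.646e+06 rad/s
X_L = ωL = 41.15 Ω
Z = 25.80 + j41.15 Ω
|Z| = √(25.80² + 41.15²) = 48.57 Ω
I = V/|Z| = 190/48.57 = 3.912 A

3.912 A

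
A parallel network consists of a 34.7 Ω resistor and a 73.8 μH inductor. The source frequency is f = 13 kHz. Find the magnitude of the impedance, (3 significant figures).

ω = 2πf = 81680 rad/s
X_L = ωL = 6.03 Ω
Parallel: admittances add. Y = 1/R + 1/(jωL)
Y = (0.0288 − j0.166) S
|Y| = 0.168 S → |Z| = 1/|Y| = 5.94 Ω, ∠Z = −∠Y = 80.1°

5.94 Ω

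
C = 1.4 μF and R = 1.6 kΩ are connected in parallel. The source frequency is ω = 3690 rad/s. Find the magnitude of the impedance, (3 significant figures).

192 Ω

X_C = 1/(ωC) = 194 Ω
Parallel: admittances add. Y = 1/R + jωC
Y = (0.000625 + j0.00517) S
|Y| = 0.00520 S → |Z| = 1/|Y| = 192 Ω, ∠Z = −∠Y = -83.1°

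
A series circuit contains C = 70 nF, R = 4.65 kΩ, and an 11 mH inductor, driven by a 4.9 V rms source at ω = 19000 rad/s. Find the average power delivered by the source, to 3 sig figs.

5.09 mW

X_L = ωL = 209 Ω
X_C = 1/(ωC) = 752 Ω
Net reactance X = X_L − X_C = -543 Ω
Z = 4650 − j543 Ω
|Z| = √(4650² + 543²) = 4680 Ω
∠Z = arctan(-543/4650) = -6.66°
I = V/|Z| = 1.05 mA
P = VI cos φ = 4.9 × 0.00105 × cos(-6.66°) = 5.09 mW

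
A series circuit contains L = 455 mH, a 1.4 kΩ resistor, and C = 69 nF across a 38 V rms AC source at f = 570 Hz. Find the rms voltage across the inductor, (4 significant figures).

22.17 V

ω = 2πf = 3581 rad/s
X_L = ωL = 1630 Ω
X_C = 1/(ωC) = 4047 Ω
Net reactance X = X_L − X_C = -2417 Ω
Z = 1400 − j2417 Ω
|Z| = √(1400² + 2417²) = 2793 Ω
I = V/|Z| = 13.60 mA
V_L = I·|Z_L| = 0.01360 × 1630 = 22.17 V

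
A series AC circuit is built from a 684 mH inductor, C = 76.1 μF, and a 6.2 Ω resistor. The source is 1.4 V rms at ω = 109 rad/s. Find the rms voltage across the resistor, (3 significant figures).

0.187 V

X_L = ωL = 74.6 Ω
X_C = 1/(ωC) = 121 Ω
Net reactance X = X_L − X_C = -46.0 Ω
Z = 6.20 − j46.0 Ω
|Z| = √(6.20² + 46.0²) = 46.4 Ω
I = V/|Z| = 30.2 mA
V_R = I·|Z_R| = 0.0302 × 6.20 = 0.187 V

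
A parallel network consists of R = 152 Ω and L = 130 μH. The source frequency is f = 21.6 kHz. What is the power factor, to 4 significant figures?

ω = 2πf = 135700 rad/s
X_L = ωL = 17.64 Ω
Parallel: admittances add. Y = 1/R + 1/(jωL)
Y = (0.006579 − j0.05668) S
|Y| = 0.05706 S → |Z| = 1/|Y| = 17.53 Ω, ∠Z = −∠Y = 83.38°
cos φ = cos(83.38°) = 0.1153

0.1153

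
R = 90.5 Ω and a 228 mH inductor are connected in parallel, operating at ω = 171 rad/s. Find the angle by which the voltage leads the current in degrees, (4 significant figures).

66.69°

X_L = ωL = 38.99 Ω
Parallel: admittances add. Y = 1/R + 1/(jωL)
Y = (0.01105 − j0.02565) S
|Y| = 0.02793 S → |Z| = 1/|Y| = 35.81 Ω, ∠Z = −∠Y = 66.69°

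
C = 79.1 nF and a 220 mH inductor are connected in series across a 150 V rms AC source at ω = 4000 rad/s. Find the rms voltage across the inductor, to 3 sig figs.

57.9 V

X_L = ωL = 880 Ω
X_C = 1/(ωC) = 3160 Ω
Net reactance X = X_L − X_C = -2280 Ω
Z = − j2280 Ω
|Z| = √(0² + 2280²) = 2280 Ω
I = V/|Z| = 65.8 mA
V_L = I·|Z_L| = 0.0658 × 880 = 57.9 V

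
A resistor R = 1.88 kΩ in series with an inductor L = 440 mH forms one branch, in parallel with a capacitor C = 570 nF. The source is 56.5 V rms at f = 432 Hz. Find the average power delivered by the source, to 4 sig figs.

1.210 W

ω = 2πf = 2714 rad/s
X_L = ωL = 1194 Ω
X_C = 1/(ωC) = 646.3 Ω
Branch 1 (R+jX_L): Z₁ = 1880 + j1194 Ω, |Z₁| = 2227 Ω
Branch 2 (−jX_C): Z₂ = −j646.3 Ω
Parallel: Z = Z₁Z₂/(Z₁+Z₂), |Z| = 735.1 Ω, ∠Z = -73.82°
I = V/|Z| = 76.86 mA
P = VI cos φ = 56.5 × 0.07686 × cos(-73.82°) = 1.210 W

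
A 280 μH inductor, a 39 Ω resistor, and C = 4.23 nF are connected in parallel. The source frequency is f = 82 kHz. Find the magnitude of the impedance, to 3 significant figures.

38.3 Ω

ω = 2πf = 515200 rad/s
X_L = ωL = 144 Ω
X_C = 1/(ωC) = 459 Ω
Parallel: admittances add. Y = 1/R + 1/(jωL) + jωC
Y = (0.0256 − j0.00475) S
|Y| = 0.0261 S → |Z| = 1/|Y| = 38.3 Ω, ∠Z = −∠Y = 10.5°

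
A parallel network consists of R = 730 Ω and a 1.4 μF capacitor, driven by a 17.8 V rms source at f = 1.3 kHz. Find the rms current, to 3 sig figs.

ω = 2πf = 8168 rad/s
X_C = 1/(ωC) = 87.4 Ω
Parallel: admittances add. Y = 1/R + jωC
Y = (0.00137 + j0.0114) S
|Y| = 0.0115 S → |Z| = 1/|Y| = 86.8 Ω, ∠Z = −∠Y = -83.2°
I = V/|Z| = 17.8/86.8 = 205 mA

205 mA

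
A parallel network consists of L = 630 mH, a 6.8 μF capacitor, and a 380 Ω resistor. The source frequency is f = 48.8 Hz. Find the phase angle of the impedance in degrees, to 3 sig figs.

49.6°

ω = 2πf = 306.6 rad/s
X_L = ωL = 193 Ω
X_C = 1/(ωC) = 480 Ω
Parallel: admittances add. Y = 1/R + 1/(jωL) + jωC
Y = (0.00263 − j0.00309) S
|Y| = 0.00406 S → |Z| = 1/|Y| = 246 Ω, ∠Z = −∠Y = 49.6°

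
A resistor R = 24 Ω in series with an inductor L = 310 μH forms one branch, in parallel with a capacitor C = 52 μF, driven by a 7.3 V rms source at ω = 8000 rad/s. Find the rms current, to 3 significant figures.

X_L = ωL = 2.48 Ω
X_C = 1/(ωC) = 2.40 Ω
Branch 1 (R+jX_L): Z₁ = 24.0 + j2.48 Ω, |Z₁| = 24.1 Ω
Branch 2 (−jX_C): Z₂ = −j2.40 Ω
Parallel: Z = Z₁Z₂/(Z₁+Z₂), |Z| = 2.42 Ω, ∠Z = -84.3°
I = V/|Z| = 7.3/2.42 = 3.02 A

3.02 A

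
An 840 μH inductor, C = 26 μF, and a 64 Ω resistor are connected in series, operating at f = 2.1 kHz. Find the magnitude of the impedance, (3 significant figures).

64.5 Ω

ω = 2πf = 13190 rad/s
X_L = ωL = 11.1 Ω
X_C = 1/(ωC) = 2.91 Ω
Net reactance X = X_L − X_C = 8.17 Ω
Z = 64.0 + j8.17 Ω
|Z| = √(64.0² + 8.17²) = 64.5 Ω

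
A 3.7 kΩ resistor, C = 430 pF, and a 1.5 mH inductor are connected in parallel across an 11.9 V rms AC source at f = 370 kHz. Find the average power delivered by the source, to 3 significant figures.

38.3 mW

ω = 2πf = 2.325e+06 rad/s
X_L = ωL = 3490 Ω
X_C = 1/(ωC) = 1000 Ω
Parallel: admittances add. Y = 1/R + 1/(jωL) + jωC
Y = (0.000270 + j0.000713) S
|Y| = 0.000762 S → |Z| = 1/|Y| = 1310 Ω, ∠Z = −∠Y = -69.2°
I = V/|Z| = 9.07 mA
P = VI cos φ = 11.9 × 0.00907 × cos(-69.2°) = 38.3 mW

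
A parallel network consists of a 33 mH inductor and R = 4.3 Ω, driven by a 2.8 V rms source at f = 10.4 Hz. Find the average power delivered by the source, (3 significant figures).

1.82 W

ω = 2πf = 65.35 rad/s
X_L = ωL = 2.16 Ω
Parallel: admittances add. Y = 1/R + 1/(jωL)
Y = (0.233 − j0.464) S
|Y| = 0.519 S → |Z| = 1/|Y| = 1.93 Ω, ∠Z = −∠Y = 63.4°
I = V/|Z| = 1.45 A
P = VI cos φ = 2.8 × 1.45 × cos(63.4°) = 1.82 W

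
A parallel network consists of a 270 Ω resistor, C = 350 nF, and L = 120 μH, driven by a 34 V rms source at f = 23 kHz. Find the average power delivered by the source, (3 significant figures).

4.28 W

ω = 2πf = 144500 rad/s
X_L = ωL = 17.3 Ω
X_C = 1/(ωC) = 19.8 Ω
Parallel: admittances add. Y = 1/R + 1/(jωL) + jωC
Y = (0.00370 − j0.00709) S
|Y| = 0.00799 S → |Z| = 1/|Y| = 125 Ω, ∠Z = −∠Y = 62.4°
I = V/|Z| = 272 mA
P = VI cos φ = 34 × 0.272 × cos(62.4°) = 4.28 W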